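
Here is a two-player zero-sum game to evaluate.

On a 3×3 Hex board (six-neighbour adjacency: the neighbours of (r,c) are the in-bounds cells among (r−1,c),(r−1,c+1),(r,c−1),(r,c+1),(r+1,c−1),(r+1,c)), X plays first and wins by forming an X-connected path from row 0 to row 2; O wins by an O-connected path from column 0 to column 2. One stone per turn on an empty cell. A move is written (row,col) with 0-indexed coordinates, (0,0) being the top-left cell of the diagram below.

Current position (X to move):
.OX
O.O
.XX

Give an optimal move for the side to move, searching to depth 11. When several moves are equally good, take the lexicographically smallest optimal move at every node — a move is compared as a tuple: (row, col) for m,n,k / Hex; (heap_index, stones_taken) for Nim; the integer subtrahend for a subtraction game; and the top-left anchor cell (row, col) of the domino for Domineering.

p1 X@[.OX/O.O/.XX]: (0,0)[XOX/O.O/.XX]-1 (1,1)[.OX/OXO/.XX]+1* (2,0)[.OX/O.O/XXX]-1
p2 O@[.OX/OXO/.XX] terminal -1; root [.OX/O.O/.XX] d11

X's best at [.OX/O.O/.XX]: (1,1)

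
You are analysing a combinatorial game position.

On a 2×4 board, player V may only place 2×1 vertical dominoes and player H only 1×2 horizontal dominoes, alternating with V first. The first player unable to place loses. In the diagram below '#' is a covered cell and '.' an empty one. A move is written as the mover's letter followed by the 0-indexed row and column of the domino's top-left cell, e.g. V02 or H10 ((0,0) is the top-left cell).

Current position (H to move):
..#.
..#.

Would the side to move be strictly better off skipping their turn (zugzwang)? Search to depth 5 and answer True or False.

p1 H@[..#./..#.]: H00[###./..#.]+1* H10[..#./###.]+1
p2 V@[###./..#.]: V03[####/..##]-1*
p3 H@[####/..##]: H10[####/####]+1*
p4 V@[####/####] terminal -1; root [..#./..#.] d5
suppose H passes — search the same position with V to move:
pass> p1 V@[..#./..#.]: V00[#.#./#.#.]+1* V01[.##./.##.]+1 V03[..##/..##]-1
pass> p2 H@[#.#./#.#.] terminal -1; root [..#./..#.] d5
for H: play +1, pass -1

zugzwang(..#./..#., H) = False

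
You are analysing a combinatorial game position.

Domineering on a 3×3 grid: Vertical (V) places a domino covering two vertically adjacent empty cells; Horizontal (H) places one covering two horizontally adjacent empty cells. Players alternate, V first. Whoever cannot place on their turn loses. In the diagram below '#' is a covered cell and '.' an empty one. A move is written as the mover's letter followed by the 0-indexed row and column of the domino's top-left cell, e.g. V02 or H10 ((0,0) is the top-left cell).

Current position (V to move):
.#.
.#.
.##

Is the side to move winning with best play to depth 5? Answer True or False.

ply 1, V at .#./.#./.## | V00=+1→##./##./.##*; V02=+1→.##/.##/.##; V10=+1→.#./##./###
ply 2: ##./##./.## is terminal -1 (H); from .#./.#./.## depth 5

V winning at [.#./.#./.##]: True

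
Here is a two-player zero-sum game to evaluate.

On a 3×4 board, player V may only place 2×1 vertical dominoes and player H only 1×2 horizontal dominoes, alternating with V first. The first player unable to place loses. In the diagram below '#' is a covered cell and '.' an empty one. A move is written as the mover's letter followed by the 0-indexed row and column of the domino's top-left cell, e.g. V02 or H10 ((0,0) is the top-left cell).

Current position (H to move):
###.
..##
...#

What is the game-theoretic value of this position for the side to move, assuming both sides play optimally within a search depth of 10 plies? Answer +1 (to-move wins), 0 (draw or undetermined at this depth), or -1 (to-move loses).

value(###./..##/...#, H) = +1

ply 1, H at ###./..##/...# | H10=+1→###./####/...#*; H20=+1→###./..##/##.#; H21=-1→###./..##/.###
ply 2: ###./####/...# is terminal -1 (V); from ###./..##/...# depth 10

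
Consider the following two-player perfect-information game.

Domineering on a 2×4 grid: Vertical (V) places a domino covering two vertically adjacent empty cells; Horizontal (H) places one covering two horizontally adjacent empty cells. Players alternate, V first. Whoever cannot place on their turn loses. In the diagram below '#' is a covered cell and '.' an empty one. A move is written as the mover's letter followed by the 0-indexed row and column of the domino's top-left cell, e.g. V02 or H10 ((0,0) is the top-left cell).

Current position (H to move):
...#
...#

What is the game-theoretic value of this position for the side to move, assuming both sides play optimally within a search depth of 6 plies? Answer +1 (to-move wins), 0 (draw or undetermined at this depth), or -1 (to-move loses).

[...#/...#] H move#1: H00:+1/##.#/...#*, H01:+1/.###/...#, H10:+1/...#/##.#, H11:+1/...#/.###
[##.#/...#] V move#2: V02:-1/####/..##*
[####/..##] H move#3: H10:+1/####/####*
[####/####] end (terminal -1, V#4); searched ...#/...# to 6

value(...#/...#, H) = +1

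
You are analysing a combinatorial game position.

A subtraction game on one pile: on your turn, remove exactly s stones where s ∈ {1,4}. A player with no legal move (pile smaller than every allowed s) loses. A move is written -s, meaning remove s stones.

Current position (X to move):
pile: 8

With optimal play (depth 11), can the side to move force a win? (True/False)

X winning at [8]: True

[8] X move#1: -1:+1/7*, -4:-1/4
[7] O move#2: -1:-1/6*, -4:-1/3
[6] X move#3: -1:+1/5*, -4:+1/2
[5] O move#4: -1:-1/4*, -4:-1/1
[4] X move#5: -1:-1/3, -4:+1/0*
[0] end (terminal -1, O#6); searched 8 to 11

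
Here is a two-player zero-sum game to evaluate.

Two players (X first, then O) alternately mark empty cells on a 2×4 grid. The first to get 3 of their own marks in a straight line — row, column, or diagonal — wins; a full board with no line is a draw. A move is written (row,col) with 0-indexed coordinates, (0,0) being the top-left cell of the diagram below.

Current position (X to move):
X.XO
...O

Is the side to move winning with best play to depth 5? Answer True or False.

[X.XO/...O] X move#1: (0,1):+1/XXXO/...O*, (1,0):+0/X.XO/X..O, (1,1):+0/X.XO/.X.O, (1,2):+0/X.XO/..XO
[XXXO/...O] end (terminal -1, O#2); searched X.XO/...O to 5

X winning at [X.XO/...O]: True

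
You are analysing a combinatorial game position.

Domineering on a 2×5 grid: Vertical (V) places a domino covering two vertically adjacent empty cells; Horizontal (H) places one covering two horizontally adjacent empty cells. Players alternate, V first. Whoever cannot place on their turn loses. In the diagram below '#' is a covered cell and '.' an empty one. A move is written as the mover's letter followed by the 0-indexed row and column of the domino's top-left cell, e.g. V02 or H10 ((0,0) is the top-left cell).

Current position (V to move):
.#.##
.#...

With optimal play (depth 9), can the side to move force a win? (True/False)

V winning at [.#.##/.#...]: True

p1 V@[.#.##/.#...]: V00[##.##/##...]-1 V02[.####/.##..]+1*
p2 H@[.####/.##..]: H13[.####/.####]-1*
p3 V@[.####/.####]: V00[#####/#####]+1*
p4 H@[#####/#####] terminal -1; root [.#.##/.#...] d9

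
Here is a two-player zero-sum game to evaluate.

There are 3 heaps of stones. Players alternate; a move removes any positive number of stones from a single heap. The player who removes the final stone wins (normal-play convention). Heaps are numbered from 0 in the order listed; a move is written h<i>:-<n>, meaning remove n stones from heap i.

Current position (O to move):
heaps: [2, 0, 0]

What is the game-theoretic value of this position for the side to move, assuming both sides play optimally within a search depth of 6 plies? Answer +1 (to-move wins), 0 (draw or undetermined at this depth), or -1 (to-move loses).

ply 1, O at (2,0,0) | h0:-1=-1→(1,0,0); h0:-2=+1→(0,0,0)*
ply 2: (0,0,0) is terminal -1 (X); from (2,0,0) depth 6

value((2,0,0), O) = +1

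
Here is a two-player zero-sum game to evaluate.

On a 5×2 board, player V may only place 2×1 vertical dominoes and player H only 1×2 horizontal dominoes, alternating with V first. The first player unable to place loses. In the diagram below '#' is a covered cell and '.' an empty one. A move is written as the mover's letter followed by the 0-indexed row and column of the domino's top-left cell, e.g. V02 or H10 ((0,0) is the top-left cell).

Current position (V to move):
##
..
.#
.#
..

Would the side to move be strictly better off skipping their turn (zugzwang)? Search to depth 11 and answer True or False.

zugzwang(##/../.#/.#/.., V) = True

ply 1, V at ##/../.#/.#/.. | V10=-1→##/#./##/.#/..*; V20=-1→##/../##/##/..; V30=-1→##/../.#/##/#.
ply 2, H at ##/#./##/.#/.. | H40=+1→##/#./##/.#/##*
ply 3: ##/#./##/.#/## is terminal -1 (V); from ##/../.#/.#/.. depth 11
pass branch (H moves first from the same position):
  | ply 1, H at ##/../.#/.#/.. | H10=-1→##/##/.#/.#/..*; H40=-1→##/../.#/.#/##
  | ply 2, V at ##/##/.#/.#/.. | V20=-1→##/##/##/##/..; V30=+1→##/##/.#/##/#.*
  | ply 3: ##/##/.#/##/#. is terminal -1 (H); from ##/../.#/.#/.. depth 11
V moving scores -1; V passing scores +1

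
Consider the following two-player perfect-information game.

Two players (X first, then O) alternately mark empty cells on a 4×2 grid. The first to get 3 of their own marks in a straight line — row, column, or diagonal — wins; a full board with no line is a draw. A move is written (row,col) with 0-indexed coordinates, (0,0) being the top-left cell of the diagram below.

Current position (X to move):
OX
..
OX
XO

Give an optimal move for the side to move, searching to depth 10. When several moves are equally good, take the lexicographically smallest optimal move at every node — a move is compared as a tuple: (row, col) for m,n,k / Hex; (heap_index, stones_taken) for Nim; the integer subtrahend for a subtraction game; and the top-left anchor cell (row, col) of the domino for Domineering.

p1 X@[OX/../OX/XO]: (1,0)[OX/X./OX/XO]+0 (1,1)[OX/.X/OX/XO]+1*
p2 O@[OX/.X/OX/XO] terminal -1; root [OX/../OX/XO] d10

X's best at [OX/../OX/XO]: (1,1)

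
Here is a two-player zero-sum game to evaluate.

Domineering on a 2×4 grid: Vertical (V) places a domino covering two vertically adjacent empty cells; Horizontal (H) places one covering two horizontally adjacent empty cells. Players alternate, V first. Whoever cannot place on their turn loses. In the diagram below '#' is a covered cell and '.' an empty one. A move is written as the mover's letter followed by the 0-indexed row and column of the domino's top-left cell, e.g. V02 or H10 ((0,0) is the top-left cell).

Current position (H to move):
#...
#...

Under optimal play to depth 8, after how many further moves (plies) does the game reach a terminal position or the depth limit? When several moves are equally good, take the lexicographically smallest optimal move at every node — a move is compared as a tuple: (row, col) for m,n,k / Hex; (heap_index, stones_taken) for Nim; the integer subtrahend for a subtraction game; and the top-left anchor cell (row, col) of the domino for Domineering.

PV length from [#.../#...]: 3 plies

[#.../#...] H move#1: H01:+1/###./#...*, H02:+1/#.##/#..., H11:+1/#.../###., H12:+1/#.../#.##
[###./#...] V move#2: V03:-1/####/#..#*
[####/#..#] H move#3: H11:+1/####/####*
[####/####] end (terminal -1, V#4); searched #.../#... to 8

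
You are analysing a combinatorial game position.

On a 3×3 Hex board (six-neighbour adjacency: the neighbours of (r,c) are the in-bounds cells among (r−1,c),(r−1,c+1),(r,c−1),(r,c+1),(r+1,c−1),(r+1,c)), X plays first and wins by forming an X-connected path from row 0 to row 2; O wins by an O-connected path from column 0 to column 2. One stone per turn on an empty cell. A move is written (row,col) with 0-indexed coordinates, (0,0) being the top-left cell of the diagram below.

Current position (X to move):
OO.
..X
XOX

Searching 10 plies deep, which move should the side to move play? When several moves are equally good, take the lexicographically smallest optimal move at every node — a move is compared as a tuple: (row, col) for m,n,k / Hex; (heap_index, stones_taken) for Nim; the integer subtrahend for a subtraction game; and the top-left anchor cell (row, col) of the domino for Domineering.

X's best at [OO./..X/XOX]: (0,2)

[OO./..X/XOX] X move#1: (0,2):+1/OOX/..X/XOX*, (1,0):-1/OO./X.X/XOX, (1,1):-1/OO./.XX/XOX
[OOX/..X/XOX] end (terminal -1, O#2); searched OO./..X/XOX to 10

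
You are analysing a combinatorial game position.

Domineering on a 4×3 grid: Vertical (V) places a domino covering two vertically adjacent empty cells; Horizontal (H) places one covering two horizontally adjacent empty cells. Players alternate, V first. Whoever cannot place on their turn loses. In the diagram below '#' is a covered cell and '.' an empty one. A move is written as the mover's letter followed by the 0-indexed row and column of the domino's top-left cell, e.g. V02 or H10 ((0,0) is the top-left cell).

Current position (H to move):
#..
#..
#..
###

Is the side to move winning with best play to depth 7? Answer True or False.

H winning at [#../#../#../###]: True

p1 H@[#../#../#../###]: H01[###/#../#../###]-1 H11[#../###/#../###]+1* H21[#../#../###/###]-1
p2 V@[#../###/#../###] terminal -1; root [#../#../#../###] d7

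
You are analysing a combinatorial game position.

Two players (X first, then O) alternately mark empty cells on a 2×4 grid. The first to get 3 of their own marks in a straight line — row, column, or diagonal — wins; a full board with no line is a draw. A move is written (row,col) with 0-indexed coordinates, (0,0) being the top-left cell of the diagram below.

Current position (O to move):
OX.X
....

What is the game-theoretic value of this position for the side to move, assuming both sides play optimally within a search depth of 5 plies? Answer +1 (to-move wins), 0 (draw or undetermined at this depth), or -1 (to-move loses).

value(OX.X/...., O) = 0

p1 O@[OX.X/....]: (0,2)[OXOX/....]+0* (1,0)[OX.X/O...]-1 (1,1)[OX.X/.O..]-1 (1,2)[OX.X/..O.]-1 (1,3)[OX.X/...O]-1
p2 X@[OXOX/....]: (1,0)[OXOX/X...]+0* (1,1)[OXOX/.X..]+0 (1,2)[OXOX/..X.]+0 (1,3)[OXOX/...X]+0
p3 O@[OXOX/X...]: (1,1)[OXOX/XO..]+0* (1,2)[OXOX/X.O.]+0 (1,3)[OXOX/X..O]+0
p4 X@[OXOX/XO..]: (1,2)[OXOX/XOX.]+0* (1,3)[OXOX/XO.X]+0
p5 O@[OXOX/XOX.]: (1,3)[OXOX/XOXO]+0*
p6 X@[OXOX/XOXO] terminal +0; root [OX.X/....] d5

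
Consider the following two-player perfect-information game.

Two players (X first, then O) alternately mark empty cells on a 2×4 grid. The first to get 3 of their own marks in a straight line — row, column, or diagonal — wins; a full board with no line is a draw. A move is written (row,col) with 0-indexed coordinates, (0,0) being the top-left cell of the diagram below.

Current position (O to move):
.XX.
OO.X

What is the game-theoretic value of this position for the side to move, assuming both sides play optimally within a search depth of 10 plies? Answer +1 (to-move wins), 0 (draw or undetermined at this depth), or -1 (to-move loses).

ply 1, O at .XX./OO.X | (0,0)=-1→OXX./OO.X; (0,3)=-1→.XXO/OO.X; (1,2)=+1→.XX./OOOX*
ply 2: .XX./OOOX is terminal -1 (X); from .XX./OO.X depth 10

value(.XX./OO.X, O) = +1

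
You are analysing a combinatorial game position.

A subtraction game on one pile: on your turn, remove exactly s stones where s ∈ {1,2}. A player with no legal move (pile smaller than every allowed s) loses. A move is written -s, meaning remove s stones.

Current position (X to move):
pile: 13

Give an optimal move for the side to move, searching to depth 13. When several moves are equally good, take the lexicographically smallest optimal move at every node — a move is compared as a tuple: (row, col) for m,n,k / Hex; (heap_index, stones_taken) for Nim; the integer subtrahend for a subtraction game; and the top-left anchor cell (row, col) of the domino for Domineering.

X's best at [13]: -1

p1 X@[13]: -1[12]+1* -2[11]-1
p2 O@[12]: -1[11]-1* -2[10]-1
p3 X@[11]: -1[10]-1 -2[9]+1*
p4 O@[9]: -1[8]-1* -2[7]-1
p5 X@[8]: -1[7]-1 -2[6]+1*
p6 O@[6]: -1[5]-1* -2[4]-1
p7 X@[5]: -1[4]-1 -2[3]+1*
p8 O@[3]: -1[2]-1* -2[1]-1
p9 X@[2]: -1[1]-1 -2[0]+1*
p10 O@[0] terminal -1; root [13] d13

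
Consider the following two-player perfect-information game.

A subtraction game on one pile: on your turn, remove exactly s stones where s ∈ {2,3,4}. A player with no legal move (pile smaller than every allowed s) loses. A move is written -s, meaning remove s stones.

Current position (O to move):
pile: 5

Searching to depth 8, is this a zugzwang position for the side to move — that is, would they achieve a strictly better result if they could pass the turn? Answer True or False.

zugzwang(5, O) = False

p1 O@[5]: -2[3]-1 -3[2]-1 -4[1]+1*
p2 X@[1] terminal -1; root [5] d8
suppose O passes — search the same position with X to move:
pass> p1 X@[5]: -2[3]-1 -3[2]-1 -4[1]+1*
pass> p2 O@[1] terminal -1; root [5] d8
for O: play +1, pass -1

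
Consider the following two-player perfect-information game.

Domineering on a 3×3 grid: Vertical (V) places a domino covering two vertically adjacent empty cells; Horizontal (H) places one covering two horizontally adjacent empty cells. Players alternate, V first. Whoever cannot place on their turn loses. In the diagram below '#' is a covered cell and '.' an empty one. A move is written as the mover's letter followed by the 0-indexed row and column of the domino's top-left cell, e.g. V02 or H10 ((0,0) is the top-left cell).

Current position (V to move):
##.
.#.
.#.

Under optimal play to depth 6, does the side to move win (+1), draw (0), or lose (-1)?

value(##./.#./.#., V) = +1

p1 V@[##./.#./.#.]: V02[###/.##/.#.]+1* V10[##./##./##.]+1 V12[##./.##/.##]+1
p2 H@[###/.##/.#.] terminal -1; root [##./.#./.#.] d6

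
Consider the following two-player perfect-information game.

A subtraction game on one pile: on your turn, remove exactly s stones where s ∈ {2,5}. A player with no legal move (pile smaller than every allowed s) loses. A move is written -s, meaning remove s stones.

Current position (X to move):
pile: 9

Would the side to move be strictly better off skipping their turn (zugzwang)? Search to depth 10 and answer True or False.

ply 1, X at 9 | -2=+1→7*; -5=+1→4
ply 2, O at 7 | -2=-1→5*; -5=-1→2
ply 3, X at 5 | -2=-1→3; -5=+1→0*
ply 4: 0 is terminal -1 (O); from 9 depth 10
suppose X passes — search the same position with O to move:
pass> ply 1, O at 9 | -2=+1→7*; -5=+1→4
pass> ply 2, X at 7 | -2=-1→5*; -5=-1→2
pass> ply 3, O at 5 | -2=-1→3; -5=+1→0*
pass> ply 4: 0 is terminal -1 (X); from 9 depth 10
for X: play +1, pass -1

zugzwang(9, X) = False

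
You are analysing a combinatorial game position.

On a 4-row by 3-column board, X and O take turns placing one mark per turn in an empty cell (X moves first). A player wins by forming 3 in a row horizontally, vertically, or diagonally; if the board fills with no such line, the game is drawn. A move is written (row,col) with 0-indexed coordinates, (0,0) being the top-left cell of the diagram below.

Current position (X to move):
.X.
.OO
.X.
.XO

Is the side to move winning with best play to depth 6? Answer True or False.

ply 1, X at .X./.OO/.X./.XO | (0,0)=-1→XX./.OO/.X./.XO*; (0,2)=-1→.XX/.OO/.X./.XO; (1,0)=-1→.X./XOO/.X./.XO; (2,0)=-1→.X./.OO/XX./.XO; (2,2)=-1→.X./.OO/.XX/.XO; (3,0)=-1→.X./.OO/.X./XXO
ply 2, O at XX./.OO/.X./.XO | (0,2)=+1→XXO/.OO/.X./.XO*; (1,0)=+1→XX./OOO/.X./.XO; (2,0)=-1→XX./.OO/OX./.XO; (2,2)=+1→XX./.OO/.XO/.XO; (3,0)=-1→XX./.OO/.X./OXO
ply 3, X at XXO/.OO/.X./.XO | (1,0)=-1→XXO/XOO/.X./.XO*; (2,0)=-1→XXO/.OO/XX./.XO; (2,2)=-1→XXO/.OO/.XX/.XO; (3,0)=-1→XXO/.OO/.X./XXO
ply 4, O at XXO/XOO/.X./.XO | (2,0)=+1→XXO/XOO/OX./.XO*; (2,2)=+1→XXO/XOO/.XO/.XO; (3,0)=-1→XXO/XOO/.X./OXO
ply 5: XXO/XOO/OX./.XO is terminal -1 (X); from .X./.OO/.X./.XO depth 6

X winning at [.X./.OO/.X./.XO]: False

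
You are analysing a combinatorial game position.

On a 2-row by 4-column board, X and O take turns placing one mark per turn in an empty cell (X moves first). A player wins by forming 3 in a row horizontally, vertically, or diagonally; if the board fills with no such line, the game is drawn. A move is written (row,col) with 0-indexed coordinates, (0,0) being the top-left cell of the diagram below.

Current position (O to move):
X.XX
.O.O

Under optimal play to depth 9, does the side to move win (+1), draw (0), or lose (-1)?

value(X.XX/.O.O, O) = +1

[X.XX/.O.O] O move#1: (0,1):+0/XOXX/.O.O, (1,0):-1/X.XX/OO.O, (1,2):+1/X.XX/.OOO*
[X.XX/.OOO] end (terminal -1, X#2); searched X.XX/.O.O to 9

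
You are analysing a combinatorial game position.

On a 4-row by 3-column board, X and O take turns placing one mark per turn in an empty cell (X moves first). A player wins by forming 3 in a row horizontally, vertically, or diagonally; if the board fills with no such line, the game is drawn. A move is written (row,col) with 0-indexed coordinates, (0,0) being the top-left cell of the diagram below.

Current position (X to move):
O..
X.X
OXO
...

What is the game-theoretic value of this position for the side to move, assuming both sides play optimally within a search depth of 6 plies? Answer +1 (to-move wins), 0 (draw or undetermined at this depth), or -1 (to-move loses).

[O../X.X/OXO/...] X move#1: (0,1):-1/OX./X.X/OXO/..., (0,2):-1/O.X/X.X/OXO/..., (1,1):+1/O../XXX/OXO/...*, (3,0):+1/O../X.X/OXO/X.., (3,1):-1/O../X.X/OXO/.X., (3,2):+1/O../X.X/OXO/..X
[O../XXX/OXO/...] end (terminal -1, O#2); searched O../X.X/OXO/... to 6

value(O../X.X/OXO/..., X) = +1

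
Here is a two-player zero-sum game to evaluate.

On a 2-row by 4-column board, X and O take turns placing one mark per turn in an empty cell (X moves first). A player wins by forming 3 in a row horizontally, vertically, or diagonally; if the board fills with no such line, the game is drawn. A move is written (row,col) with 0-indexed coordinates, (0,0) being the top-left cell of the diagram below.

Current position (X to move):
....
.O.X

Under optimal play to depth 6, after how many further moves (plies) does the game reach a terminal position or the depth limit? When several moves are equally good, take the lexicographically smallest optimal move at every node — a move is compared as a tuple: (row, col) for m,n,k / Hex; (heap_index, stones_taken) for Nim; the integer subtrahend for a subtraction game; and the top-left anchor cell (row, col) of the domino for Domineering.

PV length from [..../.O.X]: 6 plies

[..../.O.X] X move#1: (0,0):+0/X.../.O.X*, (0,1):+0/.X../.O.X, (0,2):+0/..X./.O.X, (0,3):+0/...X/.O.X, (1,0):+0/..../XO.X, (1,2):+0/..../.OXX
[X.../.O.X] O move#2: (0,1):+0/XO../.O.X*, (0,2):+0/X.O./.O.X, (0,3):+0/X..O/.O.X, (1,0):+0/X.../OO.X, (1,2):+0/X.../.OOX
[XO../.O.X] X move#3: (0,2):+0/XOX./.O.X*, (0,3):+0/XO.X/.O.X, (1,0):+0/XO../XO.X, (1,2):+0/XO../.OXX
[XOX./.O.X] O move#4: (0,3):+0/XOXO/.O.X*, (1,0):+0/XOX./OO.X, (1,2):+0/XOX./.OOX
[XOXO/.O.X] X move#5: (1,0):+0/XOXO/XO.X*, (1,2):+0/XOXO/.OXX
[XOXO/XO.X] O move#6: (1,2):+0/XOXO/XOOX*
[XOXO/XOOX] end (terminal +0, X#7); searched ..../.O.X to 6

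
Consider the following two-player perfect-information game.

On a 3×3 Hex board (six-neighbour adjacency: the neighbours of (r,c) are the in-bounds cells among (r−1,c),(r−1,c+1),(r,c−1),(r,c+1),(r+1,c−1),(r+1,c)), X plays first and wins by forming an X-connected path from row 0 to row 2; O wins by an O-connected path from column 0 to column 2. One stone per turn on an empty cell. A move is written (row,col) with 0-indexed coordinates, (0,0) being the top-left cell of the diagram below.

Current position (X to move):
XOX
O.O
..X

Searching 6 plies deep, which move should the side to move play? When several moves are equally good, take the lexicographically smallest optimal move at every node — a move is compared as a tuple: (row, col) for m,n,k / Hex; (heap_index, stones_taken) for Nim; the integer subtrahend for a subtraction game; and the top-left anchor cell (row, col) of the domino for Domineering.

ply 1, X at XOX/O.O/..X | (1,1)=+1→XOX/OXO/..X*; (2,0)=-1→XOX/O.O/X.X; (2,1)=-1→XOX/O.O/.XX
ply 2, O at XOX/OXO/..X | (2,0)=-1→XOX/OXO/O.X*; (2,1)=-1→XOX/OXO/.OX
ply 3, X at XOX/OXO/O.X | (2,1)=+1→XOX/OXO/OXX*
ply 4: XOX/OXO/OXX is terminal -1 (O); from XOX/O.O/..X depth 6

X's best at [XOX/O.O/..X]: (1,1)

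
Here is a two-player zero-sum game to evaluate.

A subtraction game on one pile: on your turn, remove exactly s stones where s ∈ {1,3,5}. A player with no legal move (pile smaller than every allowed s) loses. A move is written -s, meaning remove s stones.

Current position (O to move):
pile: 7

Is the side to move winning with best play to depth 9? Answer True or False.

O winning at [7]: True

ply 1, O at 7 | -1=+1→6*; -3=+1→4; -5=+1→2
ply 2, X at 6 | -1=-1→5*; -3=-1→3; -5=-1→1
ply 3, O at 5 | -1=+1→4*; -3=+1→2; -5=+1→0
ply 4, X at 4 | -1=-1→3*; -3=-1→1
ply 5, O at 3 | -1=+1→2*; -3=+1→0
ply 6, X at 2 | -1=-1→1*
ply 7, O at 1 | -1=+1→0*
ply 8: 0 is terminal -1 (X); from 7 depth 9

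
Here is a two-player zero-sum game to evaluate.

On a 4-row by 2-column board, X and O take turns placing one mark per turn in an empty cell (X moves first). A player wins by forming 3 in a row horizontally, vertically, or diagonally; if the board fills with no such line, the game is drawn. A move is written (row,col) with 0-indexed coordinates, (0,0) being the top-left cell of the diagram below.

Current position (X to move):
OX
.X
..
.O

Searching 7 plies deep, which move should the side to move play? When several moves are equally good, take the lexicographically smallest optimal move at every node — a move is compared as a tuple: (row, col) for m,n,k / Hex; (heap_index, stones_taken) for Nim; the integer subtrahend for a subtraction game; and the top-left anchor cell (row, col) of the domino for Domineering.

X's best at [OX/.X/../.O]: (2,1)

ply 1, X at OX/.X/../.O | (1,0)=+0→OX/XX/../.O; (2,0)=+0→OX/.X/X./.O; (2,1)=+1→OX/.X/.X/.O*; (3,0)=+0→OX/.X/../XO
ply 2: OX/.X/.X/.O is terminal -1 (O); from OX/.X/../.O depth 7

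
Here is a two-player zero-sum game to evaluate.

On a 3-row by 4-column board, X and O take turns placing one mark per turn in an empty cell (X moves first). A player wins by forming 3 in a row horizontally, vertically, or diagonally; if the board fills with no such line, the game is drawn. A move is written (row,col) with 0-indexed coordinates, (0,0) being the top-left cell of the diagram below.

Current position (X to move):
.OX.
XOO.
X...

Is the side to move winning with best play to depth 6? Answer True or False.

[.OX./XOO./X...] X move#1: (0,0):+1/XOX./XOO./X...*, (0,3):-1/.OXX/XOO./X..., (1,3):-1/.OX./XOOX/X..., (2,1):-1/.OX./XOO./XX.., (2,2):-1/.OX./XOO./X.X., (2,3):-1/.OX./XOO./X..X
[XOX./XOO./X...] end (terminal -1, O#2); searched .OX./XOO./X... to 6

X winning at [.OX./XOO./X...]: True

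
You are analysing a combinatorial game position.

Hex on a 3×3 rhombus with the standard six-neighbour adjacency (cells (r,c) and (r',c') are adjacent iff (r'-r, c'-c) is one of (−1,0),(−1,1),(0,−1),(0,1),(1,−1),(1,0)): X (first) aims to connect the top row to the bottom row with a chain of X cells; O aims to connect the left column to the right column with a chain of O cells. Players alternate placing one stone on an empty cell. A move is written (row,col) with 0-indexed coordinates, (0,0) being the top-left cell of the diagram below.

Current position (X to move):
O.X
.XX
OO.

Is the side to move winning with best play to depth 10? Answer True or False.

X winning at [O.X/.XX/OO.]: True

ply 1, X at O.X/.XX/OO. | (0,1)=-1→OXX/.XX/OO.; (1,0)=-1→O.X/XXX/OO.; (2,2)=+1→O.X/.XX/OOX*
ply 2: O.X/.XX/OOX is terminal -1 (O); from O.X/.XX/OO. depth 10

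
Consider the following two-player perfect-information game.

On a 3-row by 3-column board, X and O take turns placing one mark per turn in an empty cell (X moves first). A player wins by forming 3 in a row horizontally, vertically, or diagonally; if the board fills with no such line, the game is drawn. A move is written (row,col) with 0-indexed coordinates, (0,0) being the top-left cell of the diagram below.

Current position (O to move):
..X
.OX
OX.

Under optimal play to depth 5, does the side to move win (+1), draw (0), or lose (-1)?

value(..X/.OX/OX., O) = 0

ply 1, O at ..X/.OX/OX. | (0,0)=-1→O.X/.OX/OX.; (0,1)=-1→.OX/.OX/OX.; (1,0)=-1→..X/OOX/OX.; (2,2)=+0→..X/.OX/OXO*
ply 2, X at ..X/.OX/OXO | (0,0)=+0→X.X/.OX/OXO*; (0,1)=-1→.XX/.OX/OXO; (1,0)=-1→..X/XOX/OXO
ply 3, O at X.X/.OX/OXO | (0,1)=+0→XOX/.OX/OXO*; (1,0)=-1→X.X/OOX/OXO
ply 4, X at XOX/.OX/OXO | (1,0)=+0→XOX/XOX/OXO*
ply 5: XOX/XOX/OXO is terminal +0 (O); from ..X/.OX/OX. depth 5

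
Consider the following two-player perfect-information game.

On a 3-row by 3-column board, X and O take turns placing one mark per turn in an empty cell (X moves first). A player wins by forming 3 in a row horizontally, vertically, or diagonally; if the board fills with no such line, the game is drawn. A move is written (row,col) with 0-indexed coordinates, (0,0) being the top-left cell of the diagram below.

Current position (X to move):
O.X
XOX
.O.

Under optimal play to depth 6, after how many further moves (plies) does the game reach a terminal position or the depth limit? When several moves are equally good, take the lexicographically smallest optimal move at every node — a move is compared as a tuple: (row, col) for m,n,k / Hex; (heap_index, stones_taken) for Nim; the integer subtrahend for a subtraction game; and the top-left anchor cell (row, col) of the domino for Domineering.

[O.X/XOX/.O.] X move#1: (0,1):-1/OXX/XOX/.O., (2,0):-1/O.X/XOX/XO., (2,2):+1/O.X/XOX/.OX*
[O.X/XOX/.OX] end (terminal -1, O#2); searched O.X/XOX/.O. to 6

PV length from [O.X/XOX/.O.]: 1 ply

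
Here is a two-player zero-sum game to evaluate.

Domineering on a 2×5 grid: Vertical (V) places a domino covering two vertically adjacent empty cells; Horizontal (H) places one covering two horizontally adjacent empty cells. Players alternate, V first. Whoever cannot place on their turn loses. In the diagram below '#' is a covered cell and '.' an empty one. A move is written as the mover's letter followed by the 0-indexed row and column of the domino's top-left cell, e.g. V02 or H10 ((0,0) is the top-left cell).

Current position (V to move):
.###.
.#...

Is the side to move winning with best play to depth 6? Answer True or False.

[.###./.#...] V move#1: V00:-1/####./##..., V04:+1/.####/.#..#*
[.####/.#..#] H move#2: H12:-1/.####/.####*
[.####/.####] V move#3: V00:+1/#####/#####*
[#####/#####] end (terminal -1, H#4); searched .###./.#... to 6

V winning at [.###./.#...]: True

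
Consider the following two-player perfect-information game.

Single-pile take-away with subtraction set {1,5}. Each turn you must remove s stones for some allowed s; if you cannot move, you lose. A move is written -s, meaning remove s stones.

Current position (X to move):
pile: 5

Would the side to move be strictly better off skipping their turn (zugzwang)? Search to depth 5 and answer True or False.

p1 X@[5]: -1[4]+1* -5[0]+1
p2 O@[4]: -1[3]-1*
p3 X@[3]: -1[2]+1*
p4 O@[2]: -1[1]-1*
p5 X@[1]: -1[0]+1*
p6 O@[0] terminal -1; root [5] d5
pass branch (O moves first from the same position):
  | p1 O@[5]: -1[4]+1* -5[0]+1
  | p2 X@[4]: -1[3]-1*
  | p3 O@[3]: -1[2]+1*
  | p4 X@[2]: -1[1]-1*
  | p5 O@[1]: -1[0]+1*
  | p6 X@[0] terminal -1; root [5] d5
X moving scores +1; X passing scores -1

zugzwang(5, X) = False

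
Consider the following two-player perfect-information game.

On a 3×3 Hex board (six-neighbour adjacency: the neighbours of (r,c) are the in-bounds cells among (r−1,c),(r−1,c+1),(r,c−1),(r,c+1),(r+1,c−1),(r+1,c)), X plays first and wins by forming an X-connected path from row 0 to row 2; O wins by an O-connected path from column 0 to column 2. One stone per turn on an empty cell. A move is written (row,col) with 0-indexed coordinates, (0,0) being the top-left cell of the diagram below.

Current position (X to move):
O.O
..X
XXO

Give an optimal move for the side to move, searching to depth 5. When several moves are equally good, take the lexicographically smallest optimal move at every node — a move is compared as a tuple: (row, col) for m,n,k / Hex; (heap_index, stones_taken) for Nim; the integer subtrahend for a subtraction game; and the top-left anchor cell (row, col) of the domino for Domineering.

p1 X@[O.O/..X/XXO]: (0,1)[OXO/..X/XXO]+1* (1,0)[O.O/X.X/XXO]-1 (1,1)[O.O/.XX/XXO]-1
p2 O@[OXO/..X/XXO]: (1,0)[OXO/O.X/XXO]-1* (1,1)[OXO/.OX/XXO]-1
p3 X@[OXO/O.X/XXO]: (1,1)[OXO/OXX/XXO]+1*
p4 O@[OXO/OXX/XXO] terminal -1; root [O.O/..X/XXO] d5

X's best at [O.O/..X/XXO]: (0,1)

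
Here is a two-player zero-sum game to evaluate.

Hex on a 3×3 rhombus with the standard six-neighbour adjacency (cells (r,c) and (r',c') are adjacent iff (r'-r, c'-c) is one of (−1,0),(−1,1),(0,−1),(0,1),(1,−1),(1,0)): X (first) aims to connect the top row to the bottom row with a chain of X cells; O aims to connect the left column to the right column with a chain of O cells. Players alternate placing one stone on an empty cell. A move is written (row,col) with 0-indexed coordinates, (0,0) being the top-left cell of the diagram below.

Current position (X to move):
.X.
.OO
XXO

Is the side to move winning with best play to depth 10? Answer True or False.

ply 1, X at .X./.OO/XXO | (0,0)=-1→XX./.OO/XXO; (0,2)=-1→.XX/.OO/XXO; (1,0)=+1→.X./XOO/XXO*
ply 2: .X./XOO/XXO is terminal -1 (O); from .X./.OO/XXO depth 10

X winning at [.X./.OO/XXO]: True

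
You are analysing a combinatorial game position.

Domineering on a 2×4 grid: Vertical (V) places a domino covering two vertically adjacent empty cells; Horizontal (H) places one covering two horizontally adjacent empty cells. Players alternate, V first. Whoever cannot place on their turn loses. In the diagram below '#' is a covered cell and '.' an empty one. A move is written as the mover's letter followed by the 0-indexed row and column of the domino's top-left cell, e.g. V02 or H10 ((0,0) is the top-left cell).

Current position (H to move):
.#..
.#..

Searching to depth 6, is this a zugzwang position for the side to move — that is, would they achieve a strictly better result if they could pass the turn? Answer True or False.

p1 H@[.#../.#..]: H02[.###/.#..]+1* H12[.#../.###]+1
p2 V@[.###/.#..]: V00[####/##..]-1*
p3 H@[####/##..]: H12[####/####]+1*
p4 V@[####/####] terminal -1; root [.#../.#..] d6
if H skipped the turn, V would face:
~ p1 V@[.#../.#..]: V00[##../##..]-1 V02[.##./.##.]+1* V03[.#.#/.#.#]+1
~ p2 H@[.##./.##.] terminal -1; root [.#../.#..] d6
compare (H): move=+1 vs pass=-1

zugzwang(.#../.#.., H) = False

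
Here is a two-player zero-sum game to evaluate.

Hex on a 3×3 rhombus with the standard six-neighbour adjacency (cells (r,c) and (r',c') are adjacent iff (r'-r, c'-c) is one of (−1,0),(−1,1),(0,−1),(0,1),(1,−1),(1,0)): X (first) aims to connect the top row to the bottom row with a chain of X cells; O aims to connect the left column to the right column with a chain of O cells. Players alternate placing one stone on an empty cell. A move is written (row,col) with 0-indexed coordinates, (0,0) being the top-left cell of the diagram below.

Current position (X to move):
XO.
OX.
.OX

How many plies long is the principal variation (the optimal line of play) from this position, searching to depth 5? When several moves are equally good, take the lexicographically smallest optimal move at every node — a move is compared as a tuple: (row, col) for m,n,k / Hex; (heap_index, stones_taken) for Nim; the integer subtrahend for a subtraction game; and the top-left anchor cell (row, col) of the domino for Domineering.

ply 1, X at XO./OX./.OX | (0,2)=+1→XOX/OX./.OX*; (1,2)=-1→XO./OXX/.OX; (2,0)=-1→XO./OX./XOX
ply 2, O at XOX/OX./.OX | (1,2)=-1→XOX/OXO/.OX*; (2,0)=-1→XOX/OX./OOX
ply 3, X at XOX/OXO/.OX | (2,0)=+1→XOX/OXO/XOX*
ply 4: XOX/OXO/XOX is terminal -1 (O); from XO./OX./.OX depth 5

PV length from [XO./OX./.OX]: 3 plies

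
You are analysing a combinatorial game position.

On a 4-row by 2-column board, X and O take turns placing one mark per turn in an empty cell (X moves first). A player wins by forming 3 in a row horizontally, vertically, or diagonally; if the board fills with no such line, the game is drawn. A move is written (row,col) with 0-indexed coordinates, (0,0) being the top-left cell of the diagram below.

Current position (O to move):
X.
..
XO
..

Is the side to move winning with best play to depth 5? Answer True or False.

p1 O@[X./../XO/..]: (0,1)[XO/../XO/..]-1 (1,0)[X./O./XO/..]+0* (1,1)[X./.O/XO/..]-1 (3,0)[X./../XO/O.]-1 (3,1)[X./../XO/.O]-1
p2 X@[X./O./XO/..]: (0,1)[XX/O./XO/..]+0* (1,1)[X./OX/XO/..]+0 (3,0)[X./O./XO/X.]-1 (3,1)[X./O./XO/.X]+0
p3 O@[XX/O./XO/..]: (1,1)[XX/OO/XO/..]+0* (3,0)[XX/O./XO/O.]+0 (3,1)[XX/O./XO/.O]+0
p4 X@[XX/OO/XO/..]: (3,0)[XX/OO/XO/X.]-1 (3,1)[XX/OO/XO/.X]+0*
p5 O@[XX/OO/XO/.X]: (3,0)[XX/OO/XO/OX]+0*
p6 X@[XX/OO/XO/OX] terminal +0; root [X./../XO/..] d5

O winning at [X./../XO/..]: False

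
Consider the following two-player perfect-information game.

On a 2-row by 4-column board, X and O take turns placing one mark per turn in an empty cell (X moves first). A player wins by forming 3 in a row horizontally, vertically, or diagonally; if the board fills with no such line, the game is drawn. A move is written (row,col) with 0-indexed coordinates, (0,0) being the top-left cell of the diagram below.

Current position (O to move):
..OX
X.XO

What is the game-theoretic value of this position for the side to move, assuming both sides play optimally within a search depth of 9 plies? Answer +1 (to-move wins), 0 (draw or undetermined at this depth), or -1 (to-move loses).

value(..OX/X.XO, O) = 0

ply 1, O at ..OX/X.XO | (0,0)=-1→O.OX/X.XO; (0,1)=-1→.OOX/X.XO; (1,1)=+0→..OX/XOXO*
ply 2, X at ..OX/XOXO | (0,0)=+0→X.OX/XOXO*; (0,1)=+0→.XOX/XOXO
ply 3, O at X.OX/XOXO | (0,1)=+0→XOOX/XOXO*
ply 4: XOOX/XOXO is terminal +0 (X); from ..OX/X.XO depth 9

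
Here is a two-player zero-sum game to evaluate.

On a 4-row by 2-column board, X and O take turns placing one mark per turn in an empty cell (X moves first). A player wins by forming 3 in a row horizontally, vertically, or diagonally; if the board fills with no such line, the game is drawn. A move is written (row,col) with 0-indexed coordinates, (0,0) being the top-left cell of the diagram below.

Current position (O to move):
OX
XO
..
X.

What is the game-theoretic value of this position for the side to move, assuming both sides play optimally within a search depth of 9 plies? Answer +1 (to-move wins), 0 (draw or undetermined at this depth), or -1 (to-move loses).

[OX/XO/../X.] O move#1: (2,0):+0/OX/XO/O./X.*, (2,1):-1/OX/XO/.O/X., (3,1):-1/OX/XO/../XO
[OX/XO/O./X.] X move#2: (2,1):+0/OX/XO/OX/X.*, (3,1):+0/OX/XO/O./XX
[OX/XO/OX/X.] O move#3: (3,1):+0/OX/XO/OX/XO*
[OX/XO/OX/XO] end (terminal +0, X#4); searched OX/XO/../X. to 9

value(OX/XO/../X., O) = 0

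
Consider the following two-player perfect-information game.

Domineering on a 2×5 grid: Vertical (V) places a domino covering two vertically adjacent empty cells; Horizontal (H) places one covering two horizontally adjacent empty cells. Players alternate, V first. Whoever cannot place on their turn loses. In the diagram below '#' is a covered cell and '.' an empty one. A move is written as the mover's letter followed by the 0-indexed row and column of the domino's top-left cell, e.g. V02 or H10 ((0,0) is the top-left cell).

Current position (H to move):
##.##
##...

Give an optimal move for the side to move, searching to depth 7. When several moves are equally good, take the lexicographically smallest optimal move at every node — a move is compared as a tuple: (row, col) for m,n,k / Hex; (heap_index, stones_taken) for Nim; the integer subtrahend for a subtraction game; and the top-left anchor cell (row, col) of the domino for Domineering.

H's best at [##.##/##...]: H12

p1 H@[##.##/##...]: H12[##.##/####.]+1* H13[##.##/##.##]-1
p2 V@[##.##/####.] terminal -1; root [##.##/##...] d7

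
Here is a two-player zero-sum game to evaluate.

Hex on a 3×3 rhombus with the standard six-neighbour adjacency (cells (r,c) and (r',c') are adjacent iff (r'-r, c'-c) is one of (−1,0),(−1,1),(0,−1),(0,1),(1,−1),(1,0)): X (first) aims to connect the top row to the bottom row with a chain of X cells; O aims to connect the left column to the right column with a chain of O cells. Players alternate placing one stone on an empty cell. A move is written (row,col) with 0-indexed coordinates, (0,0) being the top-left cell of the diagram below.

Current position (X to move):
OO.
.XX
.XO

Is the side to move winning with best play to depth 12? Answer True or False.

X winning at [OO./.XX/.XO]: True

[OO./.XX/.XO] X move#1: (0,2):+1/OOX/.XX/.XO*, (1,0):-1/OO./XXX/.XO, (2,0):-1/OO./.XX/XXO
[OOX/.XX/.XO] end (terminal -1, O#2); searched OO./.XX/.XO to 12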